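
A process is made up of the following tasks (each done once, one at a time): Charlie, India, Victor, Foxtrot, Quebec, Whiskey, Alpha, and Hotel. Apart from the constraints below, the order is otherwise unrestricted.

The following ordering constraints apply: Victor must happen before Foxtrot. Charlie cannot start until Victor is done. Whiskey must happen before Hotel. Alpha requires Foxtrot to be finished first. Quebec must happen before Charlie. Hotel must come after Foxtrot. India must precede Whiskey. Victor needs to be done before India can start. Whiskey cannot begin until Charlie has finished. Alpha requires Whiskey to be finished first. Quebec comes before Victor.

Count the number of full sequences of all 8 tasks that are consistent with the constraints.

16

Quebec is the only task with nothing required before it, so every ordering starts there.
Systematically extending each partial ordering one task at a time and counting, there are 16 complete orderings.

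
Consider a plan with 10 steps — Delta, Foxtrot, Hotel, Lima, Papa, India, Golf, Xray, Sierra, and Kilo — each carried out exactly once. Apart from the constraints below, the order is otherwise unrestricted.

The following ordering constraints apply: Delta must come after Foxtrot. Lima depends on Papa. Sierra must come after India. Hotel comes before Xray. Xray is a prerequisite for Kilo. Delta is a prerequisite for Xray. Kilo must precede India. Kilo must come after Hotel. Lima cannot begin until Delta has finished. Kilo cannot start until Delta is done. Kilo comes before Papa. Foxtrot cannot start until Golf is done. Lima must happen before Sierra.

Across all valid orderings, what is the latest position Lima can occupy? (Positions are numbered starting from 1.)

9

The only step forced after Lima (directly or by a chain) is Sierra.
So at least 1 step follows Lima, putting Lima no later than position 9. That position is achievable by scheduling everything else first.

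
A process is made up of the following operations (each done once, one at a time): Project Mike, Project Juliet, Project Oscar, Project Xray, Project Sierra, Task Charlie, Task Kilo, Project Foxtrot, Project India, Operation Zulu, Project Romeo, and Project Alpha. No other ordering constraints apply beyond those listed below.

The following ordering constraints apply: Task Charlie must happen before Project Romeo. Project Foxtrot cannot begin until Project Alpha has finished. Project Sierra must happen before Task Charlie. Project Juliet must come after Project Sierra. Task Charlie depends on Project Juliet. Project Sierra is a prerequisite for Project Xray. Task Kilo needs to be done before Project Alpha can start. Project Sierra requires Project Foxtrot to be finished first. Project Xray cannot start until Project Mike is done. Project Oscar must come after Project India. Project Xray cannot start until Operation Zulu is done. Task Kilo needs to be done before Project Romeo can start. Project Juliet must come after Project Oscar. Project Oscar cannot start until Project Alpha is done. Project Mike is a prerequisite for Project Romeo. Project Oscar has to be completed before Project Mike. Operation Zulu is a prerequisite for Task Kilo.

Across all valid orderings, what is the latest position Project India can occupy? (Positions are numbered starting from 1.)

6

The operations that are forced after Project India, directly or by a chain of constraints, are Project Mike, Project Juliet, Project Oscar, Project Xray, Task Charlie, Project Romeo. That's 6 operations.
With 6 mandatory successors out of 12 operations total, the latest slot for Project India is 12−6 = 6, and it's reachable by doing all non-successors before Project India.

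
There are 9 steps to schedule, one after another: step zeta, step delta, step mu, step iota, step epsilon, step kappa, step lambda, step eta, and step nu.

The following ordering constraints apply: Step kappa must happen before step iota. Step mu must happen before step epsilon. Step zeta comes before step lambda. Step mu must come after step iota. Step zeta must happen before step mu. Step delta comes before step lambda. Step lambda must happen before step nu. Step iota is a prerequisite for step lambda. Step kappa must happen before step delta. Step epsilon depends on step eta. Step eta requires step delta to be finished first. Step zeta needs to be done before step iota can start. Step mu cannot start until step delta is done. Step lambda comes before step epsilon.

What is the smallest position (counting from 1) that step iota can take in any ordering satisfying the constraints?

3

Every step that must precede step iota has to come before it. Tracing all chains that end at step iota, those steps are: step zeta, step kappa — 2 in total.
With 2 mandatory predecessors, the earliest step iota can sit is position 2+1 = 3, and placing just those 2 first achieves it.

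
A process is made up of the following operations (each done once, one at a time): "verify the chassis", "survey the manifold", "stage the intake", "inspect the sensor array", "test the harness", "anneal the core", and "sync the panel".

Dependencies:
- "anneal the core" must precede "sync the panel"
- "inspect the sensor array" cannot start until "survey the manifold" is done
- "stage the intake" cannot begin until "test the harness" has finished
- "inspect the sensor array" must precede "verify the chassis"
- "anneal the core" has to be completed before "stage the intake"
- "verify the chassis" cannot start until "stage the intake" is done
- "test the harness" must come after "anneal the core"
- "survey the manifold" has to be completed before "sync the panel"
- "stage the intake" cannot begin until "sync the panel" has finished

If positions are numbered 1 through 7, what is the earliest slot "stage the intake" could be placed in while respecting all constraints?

Working backwards through the constraints from "stage the intake", its full set of required predecessors is "survey the manifold", "test the harness", "anneal the core", "sync the panel" — 4 of them.
With 4 mandatory predecessors, the earliest "stage the intake" can sit is position 4+1 = 5, and placing just those 4 first achieves it.

5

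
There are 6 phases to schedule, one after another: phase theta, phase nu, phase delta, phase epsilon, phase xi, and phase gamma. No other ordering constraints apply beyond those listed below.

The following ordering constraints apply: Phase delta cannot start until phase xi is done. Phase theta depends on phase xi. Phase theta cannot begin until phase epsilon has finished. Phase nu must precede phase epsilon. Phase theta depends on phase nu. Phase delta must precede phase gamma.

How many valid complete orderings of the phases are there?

2 phases have no prerequisites (phase nu, phase xi), so any of them could come first.
Enumerating by repeatedly choosing an available phase (one whose prerequisites are all placed) gives 19 distinct complete orderings.

19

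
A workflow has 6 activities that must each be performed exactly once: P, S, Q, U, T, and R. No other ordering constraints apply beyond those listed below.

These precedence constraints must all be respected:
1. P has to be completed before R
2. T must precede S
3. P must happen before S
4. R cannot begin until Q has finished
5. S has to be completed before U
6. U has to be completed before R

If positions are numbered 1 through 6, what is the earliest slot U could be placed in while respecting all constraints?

4

Every activity that must precede U has to come before it. Tracing all chains that end at U, those activities are: P, S, T — 3 in total.
With 3 mandatory predecessors, the earliest U can sit is position 3+1 = 4, and placing just those 3 first achieves it.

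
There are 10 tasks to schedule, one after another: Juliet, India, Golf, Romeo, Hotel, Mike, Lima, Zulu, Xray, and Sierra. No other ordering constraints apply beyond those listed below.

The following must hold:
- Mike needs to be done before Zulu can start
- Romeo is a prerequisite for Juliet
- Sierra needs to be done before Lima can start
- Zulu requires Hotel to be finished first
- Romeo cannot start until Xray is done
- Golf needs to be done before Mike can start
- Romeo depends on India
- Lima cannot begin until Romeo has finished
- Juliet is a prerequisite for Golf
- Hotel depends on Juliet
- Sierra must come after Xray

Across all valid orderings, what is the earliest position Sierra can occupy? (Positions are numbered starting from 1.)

The only task forced before Sierra (directly or transitively) is Xray.
With 1 mandatory predecessor, the earliest Sierra can sit is position 1+1 = 2, and placing just that one first achieves it.

2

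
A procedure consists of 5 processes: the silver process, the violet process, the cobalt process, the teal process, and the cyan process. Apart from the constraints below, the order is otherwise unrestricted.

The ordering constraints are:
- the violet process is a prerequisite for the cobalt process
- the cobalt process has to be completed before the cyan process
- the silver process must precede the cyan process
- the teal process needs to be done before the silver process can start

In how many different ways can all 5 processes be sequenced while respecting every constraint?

6

The processes with no prerequisites are the violet process, the teal process; any of them can be placed first.
Systematically extending each partial ordering one process at a time and counting, there are 6 complete orderings.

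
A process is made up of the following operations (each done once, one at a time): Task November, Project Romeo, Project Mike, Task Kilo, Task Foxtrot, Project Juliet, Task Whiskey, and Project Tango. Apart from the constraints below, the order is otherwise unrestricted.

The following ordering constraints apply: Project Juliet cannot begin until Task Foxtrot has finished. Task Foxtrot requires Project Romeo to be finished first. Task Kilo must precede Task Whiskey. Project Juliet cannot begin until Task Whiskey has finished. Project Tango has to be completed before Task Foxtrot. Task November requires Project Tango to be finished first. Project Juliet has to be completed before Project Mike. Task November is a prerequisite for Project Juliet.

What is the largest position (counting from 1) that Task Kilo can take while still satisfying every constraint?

5

The operations that are forced after Task Kilo, directly or by a chain of constraints, are Project Mike, Project Juliet, Task Whiskey. That's 3 operations.
So at least 3 operations follow Task Kilo, putting Task Kilo no later than position 5. That position is achievable by scheduling everything else first.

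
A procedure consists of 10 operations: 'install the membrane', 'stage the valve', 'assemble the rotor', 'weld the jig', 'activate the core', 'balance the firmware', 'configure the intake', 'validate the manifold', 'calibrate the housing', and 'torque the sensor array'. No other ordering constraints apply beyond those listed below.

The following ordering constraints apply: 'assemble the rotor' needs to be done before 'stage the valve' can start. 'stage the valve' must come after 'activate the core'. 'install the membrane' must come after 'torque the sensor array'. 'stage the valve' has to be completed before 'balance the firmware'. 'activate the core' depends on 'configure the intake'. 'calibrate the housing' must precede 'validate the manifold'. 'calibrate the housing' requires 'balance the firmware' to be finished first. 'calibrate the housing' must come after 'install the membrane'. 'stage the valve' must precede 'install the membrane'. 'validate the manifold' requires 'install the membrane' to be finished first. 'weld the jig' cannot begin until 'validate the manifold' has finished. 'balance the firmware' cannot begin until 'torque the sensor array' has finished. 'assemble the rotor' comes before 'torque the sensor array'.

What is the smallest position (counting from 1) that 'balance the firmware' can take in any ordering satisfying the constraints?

6

Every operation that must precede 'balance the firmware' has to come before it. Tracing all chains that end at 'balance the firmware', those operations are: 'stage the valve', 'assemble the rotor', 'activate the core', 'configure the intake', 'torque the sensor array' — 5 in total.
With 5 mandatory predecessors, the earliest 'balance the firmware' can sit is position 5+1 = 6, and placing just those 5 first achieves it.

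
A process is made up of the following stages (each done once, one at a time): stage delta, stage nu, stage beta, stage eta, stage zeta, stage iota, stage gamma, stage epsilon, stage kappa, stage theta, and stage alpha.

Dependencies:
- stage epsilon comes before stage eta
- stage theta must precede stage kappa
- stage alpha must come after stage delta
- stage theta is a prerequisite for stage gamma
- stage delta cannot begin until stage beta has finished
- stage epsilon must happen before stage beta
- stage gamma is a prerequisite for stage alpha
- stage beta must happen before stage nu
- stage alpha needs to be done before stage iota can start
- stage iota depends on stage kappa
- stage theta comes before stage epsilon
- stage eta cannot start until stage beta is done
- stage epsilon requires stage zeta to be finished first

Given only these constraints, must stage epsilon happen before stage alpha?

Yes

Tracing the constraints gives a chain: stage epsilon → stage beta → stage delta → stage alpha.
Hence stage epsilon necessarily comes before stage alpha.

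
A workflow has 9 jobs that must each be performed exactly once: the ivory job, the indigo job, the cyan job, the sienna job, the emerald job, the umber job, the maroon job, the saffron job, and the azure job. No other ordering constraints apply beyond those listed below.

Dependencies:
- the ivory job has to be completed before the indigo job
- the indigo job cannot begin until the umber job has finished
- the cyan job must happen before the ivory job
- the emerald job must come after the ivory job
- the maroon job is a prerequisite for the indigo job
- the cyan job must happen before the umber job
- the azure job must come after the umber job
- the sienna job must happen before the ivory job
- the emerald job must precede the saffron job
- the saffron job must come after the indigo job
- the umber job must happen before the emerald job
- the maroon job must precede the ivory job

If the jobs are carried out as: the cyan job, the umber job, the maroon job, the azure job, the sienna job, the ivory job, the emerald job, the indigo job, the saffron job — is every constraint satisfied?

Yes

Checking each listed constraint against this order: for instance, the umber job is in position 2 and the indigo job in position 8, so that constraint holds — and the remaining constraints check out the same way.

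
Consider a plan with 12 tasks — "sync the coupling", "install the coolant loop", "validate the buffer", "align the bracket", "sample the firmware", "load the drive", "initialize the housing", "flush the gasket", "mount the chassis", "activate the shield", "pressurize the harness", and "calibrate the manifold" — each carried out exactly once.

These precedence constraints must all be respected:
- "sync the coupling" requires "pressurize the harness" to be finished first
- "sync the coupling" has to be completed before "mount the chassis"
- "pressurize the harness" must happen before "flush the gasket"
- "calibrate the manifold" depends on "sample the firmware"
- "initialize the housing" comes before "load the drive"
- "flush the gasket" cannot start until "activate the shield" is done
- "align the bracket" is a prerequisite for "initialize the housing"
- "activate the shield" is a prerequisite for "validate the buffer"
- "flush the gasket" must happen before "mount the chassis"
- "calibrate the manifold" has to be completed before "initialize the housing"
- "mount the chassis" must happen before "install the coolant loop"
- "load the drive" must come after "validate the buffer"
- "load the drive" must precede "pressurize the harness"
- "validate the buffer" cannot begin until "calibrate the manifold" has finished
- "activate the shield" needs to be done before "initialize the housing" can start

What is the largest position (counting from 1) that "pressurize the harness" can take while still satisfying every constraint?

Following every chain forward from "pressurize the harness", the tasks that must come later are "sync the coupling", "install the coolant loop", "flush the gasket", "mount the chassis" — 4 of them.
With 4 mandatory successors out of 12 tasks total, the latest slot for "pressurize the harness" is 12−4 = 8, and it's reachable by doing all non-successors before "pressurize the harness".

8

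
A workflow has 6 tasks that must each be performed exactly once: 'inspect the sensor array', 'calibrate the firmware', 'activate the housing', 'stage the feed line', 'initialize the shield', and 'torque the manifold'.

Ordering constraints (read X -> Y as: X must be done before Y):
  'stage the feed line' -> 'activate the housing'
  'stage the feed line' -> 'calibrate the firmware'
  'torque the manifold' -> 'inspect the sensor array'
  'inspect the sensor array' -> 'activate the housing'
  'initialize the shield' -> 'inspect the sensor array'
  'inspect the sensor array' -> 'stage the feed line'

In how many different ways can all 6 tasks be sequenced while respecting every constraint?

The tasks with no prerequisites are 'initialize the shield', 'torque the manifold'; any of them can be placed first.
Systematically extending each partial ordering one task at a time and counting, there are 4 complete orderings.

4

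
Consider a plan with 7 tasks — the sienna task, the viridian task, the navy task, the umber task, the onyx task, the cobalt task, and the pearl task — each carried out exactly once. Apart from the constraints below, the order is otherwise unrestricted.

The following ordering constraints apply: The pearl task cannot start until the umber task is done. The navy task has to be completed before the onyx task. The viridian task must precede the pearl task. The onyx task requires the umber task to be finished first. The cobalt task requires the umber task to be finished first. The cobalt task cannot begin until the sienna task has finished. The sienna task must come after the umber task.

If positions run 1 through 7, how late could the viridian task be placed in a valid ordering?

Following the constraints forward from the viridian task, its only required successor is the pearl task.
With 1 mandatory successor out of 7 tasks total, the latest slot for the viridian task is 7−1 = 6, and it's reachable by doing all non-successors before the viridian task.

6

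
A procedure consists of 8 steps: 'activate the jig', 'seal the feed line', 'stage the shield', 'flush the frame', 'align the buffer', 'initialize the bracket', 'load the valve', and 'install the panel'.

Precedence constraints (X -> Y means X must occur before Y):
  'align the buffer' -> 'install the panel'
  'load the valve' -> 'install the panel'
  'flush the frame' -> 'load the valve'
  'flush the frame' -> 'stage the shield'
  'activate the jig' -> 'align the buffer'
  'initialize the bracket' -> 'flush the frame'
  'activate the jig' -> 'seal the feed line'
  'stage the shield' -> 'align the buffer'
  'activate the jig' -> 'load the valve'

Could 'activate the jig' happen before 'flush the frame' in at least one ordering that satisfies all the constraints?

Nothing in the constraints forces 'flush the frame' before 'activate the jig' — there is no chain from 'flush the frame' to 'activate the jig'.
So a valid ordering placing 'activate the jig' earlier than 'flush the frame' exists.

Yes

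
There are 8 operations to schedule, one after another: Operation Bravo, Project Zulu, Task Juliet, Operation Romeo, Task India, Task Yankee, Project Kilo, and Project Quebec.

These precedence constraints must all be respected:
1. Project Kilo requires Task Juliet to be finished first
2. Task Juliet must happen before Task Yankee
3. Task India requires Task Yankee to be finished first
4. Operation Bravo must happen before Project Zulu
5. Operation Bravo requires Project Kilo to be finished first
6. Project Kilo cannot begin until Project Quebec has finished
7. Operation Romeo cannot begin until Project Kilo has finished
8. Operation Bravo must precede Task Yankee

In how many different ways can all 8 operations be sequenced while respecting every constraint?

The operations with no prerequisites are Task Juliet, Project Quebec; any of them can be placed first.
Counting all ways to extend the partial order to a total order gives 30.

30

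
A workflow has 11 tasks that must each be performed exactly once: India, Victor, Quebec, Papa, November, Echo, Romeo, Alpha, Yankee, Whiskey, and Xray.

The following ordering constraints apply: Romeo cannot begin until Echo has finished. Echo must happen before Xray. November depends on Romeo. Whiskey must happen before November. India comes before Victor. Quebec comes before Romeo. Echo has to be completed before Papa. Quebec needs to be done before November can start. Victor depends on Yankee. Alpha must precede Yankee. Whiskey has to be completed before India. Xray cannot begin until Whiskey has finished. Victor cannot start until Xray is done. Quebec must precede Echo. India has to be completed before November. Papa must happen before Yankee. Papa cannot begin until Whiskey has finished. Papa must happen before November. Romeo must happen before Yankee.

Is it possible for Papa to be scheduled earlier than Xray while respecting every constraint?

Yes

No chain of constraints runs from Xray to Papa, so Xray is not required to come first.
That means at least one valid schedule has Papa before Xray.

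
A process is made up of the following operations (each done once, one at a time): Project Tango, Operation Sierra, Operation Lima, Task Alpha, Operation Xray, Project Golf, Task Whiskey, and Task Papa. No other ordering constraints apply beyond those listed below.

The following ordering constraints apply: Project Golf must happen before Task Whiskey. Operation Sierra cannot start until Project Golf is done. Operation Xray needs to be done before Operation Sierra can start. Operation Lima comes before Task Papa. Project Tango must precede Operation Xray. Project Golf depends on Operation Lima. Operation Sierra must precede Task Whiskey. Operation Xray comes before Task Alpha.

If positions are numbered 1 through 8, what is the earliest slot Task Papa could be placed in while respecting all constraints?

2

The only operation forced before Task Papa (directly or transitively) is Operation Lima.
So at minimum 1 operation comes before Task Papa, putting Task Papa no earlier than position 2. That position is achievable by scheduling exactly that predecessor first.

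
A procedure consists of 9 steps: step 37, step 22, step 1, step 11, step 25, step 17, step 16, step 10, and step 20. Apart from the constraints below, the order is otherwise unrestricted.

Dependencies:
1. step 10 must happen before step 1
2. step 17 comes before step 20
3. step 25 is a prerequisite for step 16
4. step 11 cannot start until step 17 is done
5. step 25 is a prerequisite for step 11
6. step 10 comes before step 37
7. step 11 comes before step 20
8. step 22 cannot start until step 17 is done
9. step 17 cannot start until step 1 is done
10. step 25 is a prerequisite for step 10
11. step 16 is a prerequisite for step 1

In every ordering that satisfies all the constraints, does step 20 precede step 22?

Nothing in the constraints links step 20 and step 22; they are unordered relative to each other.
A valid ordering placing step 22 before step 20 exists, so the answer is no.

No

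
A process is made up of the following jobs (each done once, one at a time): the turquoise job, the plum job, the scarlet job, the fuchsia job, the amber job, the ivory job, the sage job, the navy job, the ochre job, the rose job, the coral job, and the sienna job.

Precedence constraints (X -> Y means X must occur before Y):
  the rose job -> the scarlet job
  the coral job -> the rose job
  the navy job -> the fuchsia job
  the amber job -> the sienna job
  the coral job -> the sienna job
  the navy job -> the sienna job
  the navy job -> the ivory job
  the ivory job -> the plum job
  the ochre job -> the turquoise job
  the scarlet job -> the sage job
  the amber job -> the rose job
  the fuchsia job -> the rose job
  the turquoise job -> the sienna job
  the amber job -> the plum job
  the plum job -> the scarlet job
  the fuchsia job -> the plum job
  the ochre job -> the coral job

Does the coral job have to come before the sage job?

Tracing the constraints gives a chain: the coral job → the rose job → the scarlet job → the sage job.
That forces the coral job before the sage job in every valid schedule.

Yes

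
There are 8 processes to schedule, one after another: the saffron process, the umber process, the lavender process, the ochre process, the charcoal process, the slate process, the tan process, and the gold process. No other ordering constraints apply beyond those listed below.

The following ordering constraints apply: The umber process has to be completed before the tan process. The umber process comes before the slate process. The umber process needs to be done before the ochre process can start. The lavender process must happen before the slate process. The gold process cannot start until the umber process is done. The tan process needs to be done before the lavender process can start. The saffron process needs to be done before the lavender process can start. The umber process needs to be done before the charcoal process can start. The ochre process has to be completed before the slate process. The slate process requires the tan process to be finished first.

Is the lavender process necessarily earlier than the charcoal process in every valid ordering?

No

The lavender process and the charcoal process are not related by any chain of constraints.
A valid ordering placing the charcoal process before the lavender process exists, so the answer is no.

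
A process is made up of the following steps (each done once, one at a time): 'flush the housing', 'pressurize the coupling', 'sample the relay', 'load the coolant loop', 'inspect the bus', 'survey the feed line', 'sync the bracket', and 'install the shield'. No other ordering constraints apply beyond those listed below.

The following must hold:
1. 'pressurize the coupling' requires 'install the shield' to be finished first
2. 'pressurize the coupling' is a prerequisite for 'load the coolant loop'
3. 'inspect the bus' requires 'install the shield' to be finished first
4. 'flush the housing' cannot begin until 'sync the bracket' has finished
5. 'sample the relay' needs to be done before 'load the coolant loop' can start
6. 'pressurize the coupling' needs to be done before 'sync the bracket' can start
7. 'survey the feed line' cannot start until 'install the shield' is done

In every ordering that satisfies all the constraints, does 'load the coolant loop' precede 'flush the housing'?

No chain of constraints connects 'load the coolant loop' to 'flush the housing' in either direction.
There exist valid orderings with 'flush the housing' before 'load the coolant loop', so 'load the coolant loop' is not required to come first.

No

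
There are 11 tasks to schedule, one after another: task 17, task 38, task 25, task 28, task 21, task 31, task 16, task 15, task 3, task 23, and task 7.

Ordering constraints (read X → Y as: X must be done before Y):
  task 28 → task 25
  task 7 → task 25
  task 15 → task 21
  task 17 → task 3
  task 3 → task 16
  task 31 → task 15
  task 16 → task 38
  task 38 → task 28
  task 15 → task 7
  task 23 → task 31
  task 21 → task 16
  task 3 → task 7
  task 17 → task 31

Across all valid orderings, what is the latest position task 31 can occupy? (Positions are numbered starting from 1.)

Following every chain forward from task 31, the tasks that must come later are task 38, task 25, task 28, task 21, task 16, task 15, task 7 — 7 of them.
With 7 mandatory successors out of 11 tasks total, the latest slot for task 31 is 11−7 = 4, and it's reachable by doing all non-successors before task 31.

4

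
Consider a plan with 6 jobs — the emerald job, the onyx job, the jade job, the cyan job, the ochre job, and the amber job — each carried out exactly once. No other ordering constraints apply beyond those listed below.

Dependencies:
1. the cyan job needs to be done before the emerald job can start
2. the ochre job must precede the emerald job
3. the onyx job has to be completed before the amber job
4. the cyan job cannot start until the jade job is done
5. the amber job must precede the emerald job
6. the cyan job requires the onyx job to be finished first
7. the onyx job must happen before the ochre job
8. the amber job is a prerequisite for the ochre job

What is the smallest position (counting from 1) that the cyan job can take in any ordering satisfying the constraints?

Every job that must precede the cyan job has to come before it. Tracing all chains that end at the cyan job, those jobs are: the onyx job, the jade job — 2 in total.
So at minimum 2 jobs come before the cyan job, putting the cyan job no earlier than position 3. That position is achievable by scheduling exactly those predecessors first.

3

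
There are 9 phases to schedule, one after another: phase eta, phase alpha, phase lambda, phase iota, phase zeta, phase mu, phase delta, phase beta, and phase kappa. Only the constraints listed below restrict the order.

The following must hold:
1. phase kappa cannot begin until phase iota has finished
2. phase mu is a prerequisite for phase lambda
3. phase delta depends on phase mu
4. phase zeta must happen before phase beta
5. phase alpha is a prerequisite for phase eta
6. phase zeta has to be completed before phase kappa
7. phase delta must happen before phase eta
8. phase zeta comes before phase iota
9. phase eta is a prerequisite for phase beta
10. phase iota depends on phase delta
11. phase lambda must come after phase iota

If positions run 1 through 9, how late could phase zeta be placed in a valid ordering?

5

Every phase that must follow phase zeta has to come after it. Tracing all chains starting from phase zeta, those phases are: phase lambda, phase iota, phase beta, phase kappa — 4 in total.
With 4 mandatory successors out of 9 phases total, the latest slot for phase zeta is 9−4 = 5, and it's reachable by doing all non-successors before phase zeta.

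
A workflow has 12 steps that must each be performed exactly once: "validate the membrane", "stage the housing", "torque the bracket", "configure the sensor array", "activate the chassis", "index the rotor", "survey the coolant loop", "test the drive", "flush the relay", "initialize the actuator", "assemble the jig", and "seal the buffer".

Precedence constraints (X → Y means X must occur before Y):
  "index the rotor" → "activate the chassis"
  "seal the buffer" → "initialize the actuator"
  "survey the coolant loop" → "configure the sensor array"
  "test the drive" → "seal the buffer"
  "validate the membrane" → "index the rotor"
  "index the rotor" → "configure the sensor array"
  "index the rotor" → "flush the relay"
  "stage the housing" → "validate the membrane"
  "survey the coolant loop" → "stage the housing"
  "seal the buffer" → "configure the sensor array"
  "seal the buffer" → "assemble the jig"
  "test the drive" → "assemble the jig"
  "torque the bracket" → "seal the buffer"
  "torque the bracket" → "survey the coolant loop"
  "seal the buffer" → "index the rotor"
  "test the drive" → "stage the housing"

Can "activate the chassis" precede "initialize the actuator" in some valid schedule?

Yes

No chain of constraints runs from "initialize the actuator" to "activate the chassis", so "initialize the actuator" is not required to come first.
That means at least one valid schedule has "activate the chassis" before "initialize the actuator".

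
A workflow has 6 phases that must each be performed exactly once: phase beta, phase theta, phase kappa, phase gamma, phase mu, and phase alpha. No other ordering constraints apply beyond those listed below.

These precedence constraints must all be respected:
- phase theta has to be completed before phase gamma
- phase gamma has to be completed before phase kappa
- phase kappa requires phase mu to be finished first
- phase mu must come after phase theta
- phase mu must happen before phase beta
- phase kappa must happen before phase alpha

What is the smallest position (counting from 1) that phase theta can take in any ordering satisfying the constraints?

1

Phase theta has no prerequisites at all, so it can go in position 1.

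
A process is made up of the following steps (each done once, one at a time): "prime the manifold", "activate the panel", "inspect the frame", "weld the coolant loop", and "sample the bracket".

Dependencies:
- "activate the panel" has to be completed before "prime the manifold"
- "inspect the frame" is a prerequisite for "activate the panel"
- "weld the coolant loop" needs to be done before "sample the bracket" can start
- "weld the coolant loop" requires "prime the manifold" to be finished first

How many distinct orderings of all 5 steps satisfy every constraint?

"inspect the frame" is the only step with nothing required before it, so every ordering starts there.
Every step is then forced in turn, so only 1 complete ordering is consistent with the constraints.

1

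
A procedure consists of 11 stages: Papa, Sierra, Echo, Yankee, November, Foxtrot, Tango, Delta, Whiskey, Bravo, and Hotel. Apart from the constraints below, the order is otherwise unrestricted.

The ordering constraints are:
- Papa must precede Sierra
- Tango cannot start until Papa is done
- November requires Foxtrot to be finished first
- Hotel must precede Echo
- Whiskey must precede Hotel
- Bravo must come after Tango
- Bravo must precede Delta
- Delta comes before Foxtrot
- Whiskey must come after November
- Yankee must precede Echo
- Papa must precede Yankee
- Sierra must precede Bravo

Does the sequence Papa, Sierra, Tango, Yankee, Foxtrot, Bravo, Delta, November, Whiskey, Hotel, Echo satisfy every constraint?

No

The sequence places Foxtrot ahead of Delta.
Since Delta is required before Foxtrot, the ordering is invalid.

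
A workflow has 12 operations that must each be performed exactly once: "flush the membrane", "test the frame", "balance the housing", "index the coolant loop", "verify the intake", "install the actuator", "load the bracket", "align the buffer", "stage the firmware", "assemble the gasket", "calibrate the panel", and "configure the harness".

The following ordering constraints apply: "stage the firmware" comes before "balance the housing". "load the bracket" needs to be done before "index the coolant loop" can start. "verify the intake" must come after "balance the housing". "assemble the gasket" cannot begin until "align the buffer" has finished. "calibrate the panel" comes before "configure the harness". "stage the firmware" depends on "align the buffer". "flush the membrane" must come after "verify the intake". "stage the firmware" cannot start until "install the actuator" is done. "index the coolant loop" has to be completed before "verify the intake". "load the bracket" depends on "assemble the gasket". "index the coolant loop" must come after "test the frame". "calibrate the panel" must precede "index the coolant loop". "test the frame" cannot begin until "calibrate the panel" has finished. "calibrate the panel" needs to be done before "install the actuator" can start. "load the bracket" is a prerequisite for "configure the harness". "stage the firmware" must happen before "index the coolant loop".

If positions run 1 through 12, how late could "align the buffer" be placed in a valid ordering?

The operations that are forced after "align the buffer", directly or by a chain of constraints, are "flush the membrane", "balance the housing", "index the coolant loop", "verify the intake", "load the bracket", "stage the firmware", "assemble the gasket", "configure the harness". That's 8 operations.
With 8 mandatory successors out of 12 operations total, the latest slot for "align the buffer" is 12−8 = 4, and it's reachable by doing all non-successors before "align the buffer".

4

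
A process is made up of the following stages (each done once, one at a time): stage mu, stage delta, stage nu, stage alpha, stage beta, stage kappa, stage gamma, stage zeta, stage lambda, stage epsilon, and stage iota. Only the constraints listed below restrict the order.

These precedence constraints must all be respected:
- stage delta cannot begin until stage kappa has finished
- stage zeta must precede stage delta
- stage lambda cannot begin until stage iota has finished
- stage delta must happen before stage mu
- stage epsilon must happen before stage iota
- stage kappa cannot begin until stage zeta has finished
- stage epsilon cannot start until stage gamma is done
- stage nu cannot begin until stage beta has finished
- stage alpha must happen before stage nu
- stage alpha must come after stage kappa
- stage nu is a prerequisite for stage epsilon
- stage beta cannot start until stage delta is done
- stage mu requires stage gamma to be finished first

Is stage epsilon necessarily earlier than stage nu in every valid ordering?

The constraints actually force stage nu before stage epsilon (via stage nu → stage epsilon), not the other way around.
So stage epsilon does not have to come before stage nu — it cannot.

No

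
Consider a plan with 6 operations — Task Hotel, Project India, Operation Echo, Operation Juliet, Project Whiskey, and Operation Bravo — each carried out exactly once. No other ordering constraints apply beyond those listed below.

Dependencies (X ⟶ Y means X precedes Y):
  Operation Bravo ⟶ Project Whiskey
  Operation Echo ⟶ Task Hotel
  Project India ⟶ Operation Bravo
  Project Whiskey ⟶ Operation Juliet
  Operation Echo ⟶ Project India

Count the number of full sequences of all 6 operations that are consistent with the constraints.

Only Operation Echo has no prerequisites, so it must go first.
Enumerating by repeatedly choosing an available operation (one whose prerequisites are all placed) gives 5 distinct complete orderings.

5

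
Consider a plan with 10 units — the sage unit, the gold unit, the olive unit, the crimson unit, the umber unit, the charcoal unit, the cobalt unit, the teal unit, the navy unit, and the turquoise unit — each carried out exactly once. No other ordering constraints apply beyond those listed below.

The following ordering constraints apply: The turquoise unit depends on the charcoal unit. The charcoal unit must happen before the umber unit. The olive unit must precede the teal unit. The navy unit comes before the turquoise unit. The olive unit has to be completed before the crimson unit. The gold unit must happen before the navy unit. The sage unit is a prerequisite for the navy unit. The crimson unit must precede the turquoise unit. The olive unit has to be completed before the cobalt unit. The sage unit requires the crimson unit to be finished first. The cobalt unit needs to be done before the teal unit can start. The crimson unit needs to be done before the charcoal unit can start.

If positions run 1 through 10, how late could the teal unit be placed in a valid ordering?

Nothing depends on the teal unit, so it can be the final unit, position 10.

10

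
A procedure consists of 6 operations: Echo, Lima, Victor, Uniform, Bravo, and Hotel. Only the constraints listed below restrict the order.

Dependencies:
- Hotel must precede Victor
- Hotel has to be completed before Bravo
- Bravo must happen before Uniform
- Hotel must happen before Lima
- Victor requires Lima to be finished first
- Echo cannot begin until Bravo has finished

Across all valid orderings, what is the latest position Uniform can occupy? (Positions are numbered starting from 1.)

6

Nothing depends on Uniform, so it can be the final operation, position 6.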